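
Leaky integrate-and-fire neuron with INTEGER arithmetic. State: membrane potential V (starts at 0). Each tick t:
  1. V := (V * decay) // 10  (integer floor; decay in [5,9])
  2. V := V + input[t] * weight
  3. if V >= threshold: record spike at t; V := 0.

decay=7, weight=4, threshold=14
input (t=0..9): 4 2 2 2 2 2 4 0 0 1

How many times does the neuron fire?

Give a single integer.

t=0: input=4 -> V=0 FIRE
t=1: input=2 -> V=8
t=2: input=2 -> V=13
t=3: input=2 -> V=0 FIRE
t=4: input=2 -> V=8
t=5: input=2 -> V=13
t=6: input=4 -> V=0 FIRE
t=7: input=0 -> V=0
t=8: input=0 -> V=0
t=9: input=1 -> V=4

Answer: 3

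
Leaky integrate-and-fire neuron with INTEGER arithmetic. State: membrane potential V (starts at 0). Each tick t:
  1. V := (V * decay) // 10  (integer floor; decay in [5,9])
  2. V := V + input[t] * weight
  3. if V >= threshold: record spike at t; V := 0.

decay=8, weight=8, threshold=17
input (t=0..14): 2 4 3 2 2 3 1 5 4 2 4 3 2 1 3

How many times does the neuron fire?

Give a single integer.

Answer: 10

Derivation:
t=0: input=2 -> V=16
t=1: input=4 -> V=0 FIRE
t=2: input=3 -> V=0 FIRE
t=3: input=2 -> V=16
t=4: input=2 -> V=0 FIRE
t=5: input=3 -> V=0 FIRE
t=6: input=1 -> V=8
t=7: input=5 -> V=0 FIRE
t=8: input=4 -> V=0 FIRE
t=9: input=2 -> V=16
t=10: input=4 -> V=0 FIRE
t=11: input=3 -> V=0 FIRE
t=12: input=2 -> V=16
t=13: input=1 -> V=0 FIRE
t=14: input=3 -> V=0 FIRE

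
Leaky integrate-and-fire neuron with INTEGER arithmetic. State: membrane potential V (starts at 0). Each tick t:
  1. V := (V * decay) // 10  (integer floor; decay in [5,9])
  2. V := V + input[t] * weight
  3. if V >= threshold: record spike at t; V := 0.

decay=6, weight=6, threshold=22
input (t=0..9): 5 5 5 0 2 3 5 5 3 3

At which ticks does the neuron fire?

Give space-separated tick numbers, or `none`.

t=0: input=5 -> V=0 FIRE
t=1: input=5 -> V=0 FIRE
t=2: input=5 -> V=0 FIRE
t=3: input=0 -> V=0
t=4: input=2 -> V=12
t=5: input=3 -> V=0 FIRE
t=6: input=5 -> V=0 FIRE
t=7: input=5 -> V=0 FIRE
t=8: input=3 -> V=18
t=9: input=3 -> V=0 FIRE

Answer: 0 1 2 5 6 7 9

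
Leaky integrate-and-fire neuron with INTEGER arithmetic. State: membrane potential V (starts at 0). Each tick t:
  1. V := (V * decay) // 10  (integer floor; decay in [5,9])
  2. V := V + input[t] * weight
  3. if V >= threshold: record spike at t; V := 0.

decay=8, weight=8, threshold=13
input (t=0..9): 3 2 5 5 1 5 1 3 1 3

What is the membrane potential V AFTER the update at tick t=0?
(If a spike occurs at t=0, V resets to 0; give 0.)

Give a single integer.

t=0: input=3 -> V=0 FIRE
t=1: input=2 -> V=0 FIRE
t=2: input=5 -> V=0 FIRE
t=3: input=5 -> V=0 FIRE
t=4: input=1 -> V=8
t=5: input=5 -> V=0 FIRE
t=6: input=1 -> V=8
t=7: input=3 -> V=0 FIRE
t=8: input=1 -> V=8
t=9: input=3 -> V=0 FIRE

Answer: 0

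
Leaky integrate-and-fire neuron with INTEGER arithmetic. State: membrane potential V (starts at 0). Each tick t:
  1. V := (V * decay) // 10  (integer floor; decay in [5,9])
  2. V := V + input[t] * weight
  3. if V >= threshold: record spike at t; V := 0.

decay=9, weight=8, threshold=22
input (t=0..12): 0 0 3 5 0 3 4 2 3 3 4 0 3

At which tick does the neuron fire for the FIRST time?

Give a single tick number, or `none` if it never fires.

t=0: input=0 -> V=0
t=1: input=0 -> V=0
t=2: input=3 -> V=0 FIRE
t=3: input=5 -> V=0 FIRE
t=4: input=0 -> V=0
t=5: input=3 -> V=0 FIRE
t=6: input=4 -> V=0 FIRE
t=7: input=2 -> V=16
t=8: input=3 -> V=0 FIRE
t=9: input=3 -> V=0 FIRE
t=10: input=4 -> V=0 FIRE
t=11: input=0 -> V=0
t=12: input=3 -> V=0 FIRE

Answer: 2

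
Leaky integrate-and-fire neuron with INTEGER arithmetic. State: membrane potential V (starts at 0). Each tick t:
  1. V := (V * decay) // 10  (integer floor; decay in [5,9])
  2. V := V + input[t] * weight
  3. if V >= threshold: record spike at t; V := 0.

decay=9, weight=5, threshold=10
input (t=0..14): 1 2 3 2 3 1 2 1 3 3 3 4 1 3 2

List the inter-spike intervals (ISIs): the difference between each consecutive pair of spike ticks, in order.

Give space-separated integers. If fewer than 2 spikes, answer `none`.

t=0: input=1 -> V=5
t=1: input=2 -> V=0 FIRE
t=2: input=3 -> V=0 FIRE
t=3: input=2 -> V=0 FIRE
t=4: input=3 -> V=0 FIRE
t=5: input=1 -> V=5
t=6: input=2 -> V=0 FIRE
t=7: input=1 -> V=5
t=8: input=3 -> V=0 FIRE
t=9: input=3 -> V=0 FIRE
t=10: input=3 -> V=0 FIRE
t=11: input=4 -> V=0 FIRE
t=12: input=1 -> V=5
t=13: input=3 -> V=0 FIRE
t=14: input=2 -> V=0 FIRE

Answer: 1 1 1 2 2 1 1 1 2 1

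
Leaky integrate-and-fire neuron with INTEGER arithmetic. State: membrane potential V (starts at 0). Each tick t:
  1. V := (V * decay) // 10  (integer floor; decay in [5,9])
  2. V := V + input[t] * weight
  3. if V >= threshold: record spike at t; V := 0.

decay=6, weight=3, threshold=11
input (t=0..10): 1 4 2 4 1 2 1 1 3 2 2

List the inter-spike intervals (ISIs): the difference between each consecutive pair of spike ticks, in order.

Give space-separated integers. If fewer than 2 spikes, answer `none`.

Answer: 2 5

Derivation:
t=0: input=1 -> V=3
t=1: input=4 -> V=0 FIRE
t=2: input=2 -> V=6
t=3: input=4 -> V=0 FIRE
t=4: input=1 -> V=3
t=5: input=2 -> V=7
t=6: input=1 -> V=7
t=7: input=1 -> V=7
t=8: input=3 -> V=0 FIRE
t=9: input=2 -> V=6
t=10: input=2 -> V=9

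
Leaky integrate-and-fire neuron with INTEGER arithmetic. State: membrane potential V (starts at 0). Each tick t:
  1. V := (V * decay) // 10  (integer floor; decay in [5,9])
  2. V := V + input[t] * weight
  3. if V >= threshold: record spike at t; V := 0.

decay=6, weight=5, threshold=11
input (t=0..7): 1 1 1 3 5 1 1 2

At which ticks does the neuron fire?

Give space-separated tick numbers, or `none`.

t=0: input=1 -> V=5
t=1: input=1 -> V=8
t=2: input=1 -> V=9
t=3: input=3 -> V=0 FIRE
t=4: input=5 -> V=0 FIRE
t=5: input=1 -> V=5
t=6: input=1 -> V=8
t=7: input=2 -> V=0 FIRE

Answer: 3 4 7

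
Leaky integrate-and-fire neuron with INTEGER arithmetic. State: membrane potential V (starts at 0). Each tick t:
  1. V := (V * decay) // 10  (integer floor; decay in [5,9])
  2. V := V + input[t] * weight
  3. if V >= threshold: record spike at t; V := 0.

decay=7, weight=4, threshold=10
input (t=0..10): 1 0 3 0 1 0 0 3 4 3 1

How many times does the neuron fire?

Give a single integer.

Answer: 4

Derivation:
t=0: input=1 -> V=4
t=1: input=0 -> V=2
t=2: input=3 -> V=0 FIRE
t=3: input=0 -> V=0
t=4: input=1 -> V=4
t=5: input=0 -> V=2
t=6: input=0 -> V=1
t=7: input=3 -> V=0 FIRE
t=8: input=4 -> V=0 FIRE
t=9: input=3 -> V=0 FIRE
t=10: input=1 -> V=4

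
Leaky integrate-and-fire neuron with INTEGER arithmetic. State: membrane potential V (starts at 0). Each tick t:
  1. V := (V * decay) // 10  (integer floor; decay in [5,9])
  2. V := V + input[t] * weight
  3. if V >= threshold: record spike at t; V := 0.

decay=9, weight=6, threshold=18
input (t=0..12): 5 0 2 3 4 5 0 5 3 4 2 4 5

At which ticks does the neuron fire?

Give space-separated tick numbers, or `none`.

t=0: input=5 -> V=0 FIRE
t=1: input=0 -> V=0
t=2: input=2 -> V=12
t=3: input=3 -> V=0 FIRE
t=4: input=4 -> V=0 FIRE
t=5: input=5 -> V=0 FIRE
t=6: input=0 -> V=0
t=7: input=5 -> V=0 FIRE
t=8: input=3 -> V=0 FIRE
t=9: input=4 -> V=0 FIRE
t=10: input=2 -> V=12
t=11: input=4 -> V=0 FIRE
t=12: input=5 -> V=0 FIRE

Answer: 0 3 4 5 7 8 9 11 12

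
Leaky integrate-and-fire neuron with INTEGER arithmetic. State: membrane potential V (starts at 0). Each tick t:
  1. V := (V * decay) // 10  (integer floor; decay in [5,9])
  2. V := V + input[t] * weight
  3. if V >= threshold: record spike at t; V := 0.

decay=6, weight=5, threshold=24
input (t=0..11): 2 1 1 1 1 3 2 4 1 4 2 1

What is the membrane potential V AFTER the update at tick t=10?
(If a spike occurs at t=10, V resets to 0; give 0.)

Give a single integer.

Answer: 23

Derivation:
t=0: input=2 -> V=10
t=1: input=1 -> V=11
t=2: input=1 -> V=11
t=3: input=1 -> V=11
t=4: input=1 -> V=11
t=5: input=3 -> V=21
t=6: input=2 -> V=22
t=7: input=4 -> V=0 FIRE
t=8: input=1 -> V=5
t=9: input=4 -> V=23
t=10: input=2 -> V=23
t=11: input=1 -> V=18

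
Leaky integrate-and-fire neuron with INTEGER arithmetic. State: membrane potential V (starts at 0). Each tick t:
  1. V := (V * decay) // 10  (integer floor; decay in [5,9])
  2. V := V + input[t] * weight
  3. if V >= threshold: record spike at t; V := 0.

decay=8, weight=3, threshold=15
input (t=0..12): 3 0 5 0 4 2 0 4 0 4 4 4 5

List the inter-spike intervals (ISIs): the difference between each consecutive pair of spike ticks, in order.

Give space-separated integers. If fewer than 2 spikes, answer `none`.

t=0: input=3 -> V=9
t=1: input=0 -> V=7
t=2: input=5 -> V=0 FIRE
t=3: input=0 -> V=0
t=4: input=4 -> V=12
t=5: input=2 -> V=0 FIRE
t=6: input=0 -> V=0
t=7: input=4 -> V=12
t=8: input=0 -> V=9
t=9: input=4 -> V=0 FIRE
t=10: input=4 -> V=12
t=11: input=4 -> V=0 FIRE
t=12: input=5 -> V=0 FIRE

Answer: 3 4 2 1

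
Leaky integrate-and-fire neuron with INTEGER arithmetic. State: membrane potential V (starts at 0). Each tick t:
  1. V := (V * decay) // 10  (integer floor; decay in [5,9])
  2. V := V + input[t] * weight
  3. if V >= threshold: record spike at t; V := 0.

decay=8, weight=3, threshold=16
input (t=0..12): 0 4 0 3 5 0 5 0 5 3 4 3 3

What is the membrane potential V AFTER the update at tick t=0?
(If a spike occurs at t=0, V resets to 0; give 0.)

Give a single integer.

t=0: input=0 -> V=0
t=1: input=4 -> V=12
t=2: input=0 -> V=9
t=3: input=3 -> V=0 FIRE
t=4: input=5 -> V=15
t=5: input=0 -> V=12
t=6: input=5 -> V=0 FIRE
t=7: input=0 -> V=0
t=8: input=5 -> V=15
t=9: input=3 -> V=0 FIRE
t=10: input=4 -> V=12
t=11: input=3 -> V=0 FIRE
t=12: input=3 -> V=9

Answer: 0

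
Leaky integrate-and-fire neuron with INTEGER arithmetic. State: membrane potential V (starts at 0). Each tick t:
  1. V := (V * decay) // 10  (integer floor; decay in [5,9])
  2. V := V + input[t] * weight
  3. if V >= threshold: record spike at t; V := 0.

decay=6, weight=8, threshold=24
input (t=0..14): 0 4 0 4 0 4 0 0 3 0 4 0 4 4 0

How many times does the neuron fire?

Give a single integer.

Answer: 7

Derivation:
t=0: input=0 -> V=0
t=1: input=4 -> V=0 FIRE
t=2: input=0 -> V=0
t=3: input=4 -> V=0 FIRE
t=4: input=0 -> V=0
t=5: input=4 -> V=0 FIRE
t=6: input=0 -> V=0
t=7: input=0 -> V=0
t=8: input=3 -> V=0 FIRE
t=9: input=0 -> V=0
t=10: input=4 -> V=0 FIRE
t=11: input=0 -> V=0
t=12: input=4 -> V=0 FIRE
t=13: input=4 -> V=0 FIRE
t=14: input=0 -> V=0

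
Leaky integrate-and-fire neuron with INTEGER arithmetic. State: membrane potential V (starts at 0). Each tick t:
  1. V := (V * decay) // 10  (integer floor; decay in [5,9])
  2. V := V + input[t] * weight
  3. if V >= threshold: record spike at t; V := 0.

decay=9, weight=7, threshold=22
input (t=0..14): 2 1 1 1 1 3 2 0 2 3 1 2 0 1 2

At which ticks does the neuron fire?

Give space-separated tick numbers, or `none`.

t=0: input=2 -> V=14
t=1: input=1 -> V=19
t=2: input=1 -> V=0 FIRE
t=3: input=1 -> V=7
t=4: input=1 -> V=13
t=5: input=3 -> V=0 FIRE
t=6: input=2 -> V=14
t=7: input=0 -> V=12
t=8: input=2 -> V=0 FIRE
t=9: input=3 -> V=21
t=10: input=1 -> V=0 FIRE
t=11: input=2 -> V=14
t=12: input=0 -> V=12
t=13: input=1 -> V=17
t=14: input=2 -> V=0 FIRE

Answer: 2 5 8 10 14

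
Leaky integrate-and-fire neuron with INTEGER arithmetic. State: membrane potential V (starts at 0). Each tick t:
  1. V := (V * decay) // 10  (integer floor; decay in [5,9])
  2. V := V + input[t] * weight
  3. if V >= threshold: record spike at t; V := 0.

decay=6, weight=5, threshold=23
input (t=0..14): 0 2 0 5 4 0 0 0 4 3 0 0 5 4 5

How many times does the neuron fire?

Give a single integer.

t=0: input=0 -> V=0
t=1: input=2 -> V=10
t=2: input=0 -> V=6
t=3: input=5 -> V=0 FIRE
t=4: input=4 -> V=20
t=5: input=0 -> V=12
t=6: input=0 -> V=7
t=7: input=0 -> V=4
t=8: input=4 -> V=22
t=9: input=3 -> V=0 FIRE
t=10: input=0 -> V=0
t=11: input=0 -> V=0
t=12: input=5 -> V=0 FIRE
t=13: input=4 -> V=20
t=14: input=5 -> V=0 FIRE

Answer: 4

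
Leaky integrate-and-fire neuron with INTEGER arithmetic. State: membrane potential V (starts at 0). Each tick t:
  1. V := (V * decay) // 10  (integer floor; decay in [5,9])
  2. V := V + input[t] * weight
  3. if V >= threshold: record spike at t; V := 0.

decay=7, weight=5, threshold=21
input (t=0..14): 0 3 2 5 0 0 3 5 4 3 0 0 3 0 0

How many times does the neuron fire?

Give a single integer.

t=0: input=0 -> V=0
t=1: input=3 -> V=15
t=2: input=2 -> V=20
t=3: input=5 -> V=0 FIRE
t=4: input=0 -> V=0
t=5: input=0 -> V=0
t=6: input=3 -> V=15
t=7: input=5 -> V=0 FIRE
t=8: input=4 -> V=20
t=9: input=3 -> V=0 FIRE
t=10: input=0 -> V=0
t=11: input=0 -> V=0
t=12: input=3 -> V=15
t=13: input=0 -> V=10
t=14: input=0 -> V=7

Answer: 3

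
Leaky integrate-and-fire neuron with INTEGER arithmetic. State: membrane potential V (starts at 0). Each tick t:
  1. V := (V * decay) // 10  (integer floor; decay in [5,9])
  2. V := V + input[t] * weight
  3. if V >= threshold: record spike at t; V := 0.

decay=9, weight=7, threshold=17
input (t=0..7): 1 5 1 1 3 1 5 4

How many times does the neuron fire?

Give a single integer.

t=0: input=1 -> V=7
t=1: input=5 -> V=0 FIRE
t=2: input=1 -> V=7
t=3: input=1 -> V=13
t=4: input=3 -> V=0 FIRE
t=5: input=1 -> V=7
t=6: input=5 -> V=0 FIRE
t=7: input=4 -> V=0 FIRE

Answer: 4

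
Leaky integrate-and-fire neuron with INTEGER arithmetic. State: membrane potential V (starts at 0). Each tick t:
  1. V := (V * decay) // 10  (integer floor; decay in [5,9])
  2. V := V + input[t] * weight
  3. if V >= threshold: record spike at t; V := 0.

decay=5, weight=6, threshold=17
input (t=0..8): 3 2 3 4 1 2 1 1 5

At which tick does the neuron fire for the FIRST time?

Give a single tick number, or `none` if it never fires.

Answer: 0

Derivation:
t=0: input=3 -> V=0 FIRE
t=1: input=2 -> V=12
t=2: input=3 -> V=0 FIRE
t=3: input=4 -> V=0 FIRE
t=4: input=1 -> V=6
t=5: input=2 -> V=15
t=6: input=1 -> V=13
t=7: input=1 -> V=12
t=8: input=5 -> V=0 FIRE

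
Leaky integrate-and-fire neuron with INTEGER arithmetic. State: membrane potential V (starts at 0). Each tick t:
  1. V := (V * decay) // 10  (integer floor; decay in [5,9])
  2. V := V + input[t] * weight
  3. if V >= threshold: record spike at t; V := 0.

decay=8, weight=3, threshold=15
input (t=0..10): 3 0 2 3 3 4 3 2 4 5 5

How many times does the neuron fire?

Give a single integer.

Answer: 5

Derivation:
t=0: input=3 -> V=9
t=1: input=0 -> V=7
t=2: input=2 -> V=11
t=3: input=3 -> V=0 FIRE
t=4: input=3 -> V=9
t=5: input=4 -> V=0 FIRE
t=6: input=3 -> V=9
t=7: input=2 -> V=13
t=8: input=4 -> V=0 FIRE
t=9: input=5 -> V=0 FIRE
t=10: input=5 -> V=0 FIRE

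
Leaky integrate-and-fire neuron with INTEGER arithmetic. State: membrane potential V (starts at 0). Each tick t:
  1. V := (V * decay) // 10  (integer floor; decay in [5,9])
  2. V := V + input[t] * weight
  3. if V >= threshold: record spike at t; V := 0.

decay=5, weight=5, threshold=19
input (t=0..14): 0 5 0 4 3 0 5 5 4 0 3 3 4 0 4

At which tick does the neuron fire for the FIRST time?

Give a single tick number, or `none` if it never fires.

t=0: input=0 -> V=0
t=1: input=5 -> V=0 FIRE
t=2: input=0 -> V=0
t=3: input=4 -> V=0 FIRE
t=4: input=3 -> V=15
t=5: input=0 -> V=7
t=6: input=5 -> V=0 FIRE
t=7: input=5 -> V=0 FIRE
t=8: input=4 -> V=0 FIRE
t=9: input=0 -> V=0
t=10: input=3 -> V=15
t=11: input=3 -> V=0 FIRE
t=12: input=4 -> V=0 FIRE
t=13: input=0 -> V=0
t=14: input=4 -> V=0 FIRE

Answer: 1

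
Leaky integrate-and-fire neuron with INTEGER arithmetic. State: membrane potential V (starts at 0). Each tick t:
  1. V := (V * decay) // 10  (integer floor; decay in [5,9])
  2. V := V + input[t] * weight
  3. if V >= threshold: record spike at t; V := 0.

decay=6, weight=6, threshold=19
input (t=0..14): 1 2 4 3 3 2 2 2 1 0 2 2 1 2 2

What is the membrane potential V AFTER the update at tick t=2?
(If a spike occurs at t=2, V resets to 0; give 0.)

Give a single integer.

t=0: input=1 -> V=6
t=1: input=2 -> V=15
t=2: input=4 -> V=0 FIRE
t=3: input=3 -> V=18
t=4: input=3 -> V=0 FIRE
t=5: input=2 -> V=12
t=6: input=2 -> V=0 FIRE
t=7: input=2 -> V=12
t=8: input=1 -> V=13
t=9: input=0 -> V=7
t=10: input=2 -> V=16
t=11: input=2 -> V=0 FIRE
t=12: input=1 -> V=6
t=13: input=2 -> V=15
t=14: input=2 -> V=0 FIRE

Answer: 0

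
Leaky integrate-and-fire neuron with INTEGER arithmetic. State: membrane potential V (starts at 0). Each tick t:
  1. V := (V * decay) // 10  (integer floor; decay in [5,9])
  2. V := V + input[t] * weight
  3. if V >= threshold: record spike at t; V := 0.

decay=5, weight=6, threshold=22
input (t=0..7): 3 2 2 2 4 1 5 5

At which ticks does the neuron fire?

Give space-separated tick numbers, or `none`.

Answer: 2 4 6 7

Derivation:
t=0: input=3 -> V=18
t=1: input=2 -> V=21
t=2: input=2 -> V=0 FIRE
t=3: input=2 -> V=12
t=4: input=4 -> V=0 FIRE
t=5: input=1 -> V=6
t=6: input=5 -> V=0 FIRE
t=7: input=5 -> V=0 FIRE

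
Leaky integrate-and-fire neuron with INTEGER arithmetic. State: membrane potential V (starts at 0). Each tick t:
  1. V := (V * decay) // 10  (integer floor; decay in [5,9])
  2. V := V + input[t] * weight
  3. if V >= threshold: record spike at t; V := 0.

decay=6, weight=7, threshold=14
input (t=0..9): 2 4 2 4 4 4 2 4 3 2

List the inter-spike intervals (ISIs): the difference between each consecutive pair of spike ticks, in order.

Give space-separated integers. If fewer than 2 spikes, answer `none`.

t=0: input=2 -> V=0 FIRE
t=1: input=4 -> V=0 FIRE
t=2: input=2 -> V=0 FIRE
t=3: input=4 -> V=0 FIRE
t=4: input=4 -> V=0 FIRE
t=5: input=4 -> V=0 FIRE
t=6: input=2 -> V=0 FIRE
t=7: input=4 -> V=0 FIRE
t=8: input=3 -> V=0 FIRE
t=9: input=2 -> V=0 FIRE

Answer: 1 1 1 1 1 1 1 1 1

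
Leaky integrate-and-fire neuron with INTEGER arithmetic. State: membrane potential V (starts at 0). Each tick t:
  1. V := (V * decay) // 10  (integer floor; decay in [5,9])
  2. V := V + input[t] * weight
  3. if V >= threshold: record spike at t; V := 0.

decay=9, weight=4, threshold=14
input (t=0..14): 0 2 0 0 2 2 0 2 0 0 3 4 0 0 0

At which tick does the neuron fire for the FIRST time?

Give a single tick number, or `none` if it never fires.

Answer: 5

Derivation:
t=0: input=0 -> V=0
t=1: input=2 -> V=8
t=2: input=0 -> V=7
t=3: input=0 -> V=6
t=4: input=2 -> V=13
t=5: input=2 -> V=0 FIRE
t=6: input=0 -> V=0
t=7: input=2 -> V=8
t=8: input=0 -> V=7
t=9: input=0 -> V=6
t=10: input=3 -> V=0 FIRE
t=11: input=4 -> V=0 FIRE
t=12: input=0 -> V=0
t=13: input=0 -> V=0
t=14: input=0 -> V=0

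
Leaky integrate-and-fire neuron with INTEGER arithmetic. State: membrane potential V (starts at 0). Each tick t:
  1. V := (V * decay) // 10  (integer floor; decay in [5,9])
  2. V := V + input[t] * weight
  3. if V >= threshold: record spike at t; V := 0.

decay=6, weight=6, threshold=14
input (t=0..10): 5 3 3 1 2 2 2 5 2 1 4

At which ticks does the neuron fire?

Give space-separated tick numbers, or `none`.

t=0: input=5 -> V=0 FIRE
t=1: input=3 -> V=0 FIRE
t=2: input=3 -> V=0 FIRE
t=3: input=1 -> V=6
t=4: input=2 -> V=0 FIRE
t=5: input=2 -> V=12
t=6: input=2 -> V=0 FIRE
t=7: input=5 -> V=0 FIRE
t=8: input=2 -> V=12
t=9: input=1 -> V=13
t=10: input=4 -> V=0 FIRE

Answer: 0 1 2 4 6 7 10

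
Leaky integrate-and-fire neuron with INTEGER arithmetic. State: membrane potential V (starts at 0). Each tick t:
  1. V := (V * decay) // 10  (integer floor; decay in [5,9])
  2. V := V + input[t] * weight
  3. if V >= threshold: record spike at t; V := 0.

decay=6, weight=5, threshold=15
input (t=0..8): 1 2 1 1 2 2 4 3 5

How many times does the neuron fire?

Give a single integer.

t=0: input=1 -> V=5
t=1: input=2 -> V=13
t=2: input=1 -> V=12
t=3: input=1 -> V=12
t=4: input=2 -> V=0 FIRE
t=5: input=2 -> V=10
t=6: input=4 -> V=0 FIRE
t=7: input=3 -> V=0 FIRE
t=8: input=5 -> V=0 FIRE

Answer: 4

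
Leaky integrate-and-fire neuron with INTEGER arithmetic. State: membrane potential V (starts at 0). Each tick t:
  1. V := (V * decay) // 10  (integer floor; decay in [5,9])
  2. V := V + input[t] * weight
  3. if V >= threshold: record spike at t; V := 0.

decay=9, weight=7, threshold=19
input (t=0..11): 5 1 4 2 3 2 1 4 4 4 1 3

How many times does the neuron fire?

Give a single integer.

Answer: 8

Derivation:
t=0: input=5 -> V=0 FIRE
t=1: input=1 -> V=7
t=2: input=4 -> V=0 FIRE
t=3: input=2 -> V=14
t=4: input=3 -> V=0 FIRE
t=5: input=2 -> V=14
t=6: input=1 -> V=0 FIRE
t=7: input=4 -> V=0 FIRE
t=8: input=4 -> V=0 FIRE
t=9: input=4 -> V=0 FIRE
t=10: input=1 -> V=7
t=11: input=3 -> V=0 FIRE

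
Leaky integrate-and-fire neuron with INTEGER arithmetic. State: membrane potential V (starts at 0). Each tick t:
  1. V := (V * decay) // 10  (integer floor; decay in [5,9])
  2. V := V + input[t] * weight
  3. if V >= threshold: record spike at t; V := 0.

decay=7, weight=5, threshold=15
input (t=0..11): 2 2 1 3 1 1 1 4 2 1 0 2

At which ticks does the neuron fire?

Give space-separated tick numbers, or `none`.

t=0: input=2 -> V=10
t=1: input=2 -> V=0 FIRE
t=2: input=1 -> V=5
t=3: input=3 -> V=0 FIRE
t=4: input=1 -> V=5
t=5: input=1 -> V=8
t=6: input=1 -> V=10
t=7: input=4 -> V=0 FIRE
t=8: input=2 -> V=10
t=9: input=1 -> V=12
t=10: input=0 -> V=8
t=11: input=2 -> V=0 FIRE

Answer: 1 3 7 11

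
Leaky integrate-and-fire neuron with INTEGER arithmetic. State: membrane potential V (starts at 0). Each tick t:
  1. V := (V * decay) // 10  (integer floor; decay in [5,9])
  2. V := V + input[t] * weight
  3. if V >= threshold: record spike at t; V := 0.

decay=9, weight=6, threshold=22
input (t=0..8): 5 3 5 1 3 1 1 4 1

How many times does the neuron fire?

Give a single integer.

t=0: input=5 -> V=0 FIRE
t=1: input=3 -> V=18
t=2: input=5 -> V=0 FIRE
t=3: input=1 -> V=6
t=4: input=3 -> V=0 FIRE
t=5: input=1 -> V=6
t=6: input=1 -> V=11
t=7: input=4 -> V=0 FIRE
t=8: input=1 -> V=6

Answer: 4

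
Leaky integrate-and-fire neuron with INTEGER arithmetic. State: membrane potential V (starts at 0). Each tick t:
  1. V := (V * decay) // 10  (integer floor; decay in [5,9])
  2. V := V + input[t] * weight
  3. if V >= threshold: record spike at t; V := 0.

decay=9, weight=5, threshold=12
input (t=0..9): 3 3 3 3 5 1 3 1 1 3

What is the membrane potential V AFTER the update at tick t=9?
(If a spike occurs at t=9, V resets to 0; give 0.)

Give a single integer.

Answer: 0

Derivation:
t=0: input=3 -> V=0 FIRE
t=1: input=3 -> V=0 FIRE
t=2: input=3 -> V=0 FIRE
t=3: input=3 -> V=0 FIRE
t=4: input=5 -> V=0 FIRE
t=5: input=1 -> V=5
t=6: input=3 -> V=0 FIRE
t=7: input=1 -> V=5
t=8: input=1 -> V=9
t=9: input=3 -> V=0 FIRE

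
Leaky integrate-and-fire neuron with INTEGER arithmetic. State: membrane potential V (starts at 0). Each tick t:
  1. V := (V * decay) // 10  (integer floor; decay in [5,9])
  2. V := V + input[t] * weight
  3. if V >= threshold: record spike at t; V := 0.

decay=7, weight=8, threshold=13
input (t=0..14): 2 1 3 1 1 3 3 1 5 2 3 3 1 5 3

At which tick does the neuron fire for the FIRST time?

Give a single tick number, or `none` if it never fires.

Answer: 0

Derivation:
t=0: input=2 -> V=0 FIRE
t=1: input=1 -> V=8
t=2: input=3 -> V=0 FIRE
t=3: input=1 -> V=8
t=4: input=1 -> V=0 FIRE
t=5: input=3 -> V=0 FIRE
t=6: input=3 -> V=0 FIRE
t=7: input=1 -> V=8
t=8: input=5 -> V=0 FIRE
t=9: input=2 -> V=0 FIRE
t=10: input=3 -> V=0 FIRE
t=11: input=3 -> V=0 FIRE
t=12: input=1 -> V=8
t=13: input=5 -> V=0 FIRE
t=14: input=3 -> V=0 FIRE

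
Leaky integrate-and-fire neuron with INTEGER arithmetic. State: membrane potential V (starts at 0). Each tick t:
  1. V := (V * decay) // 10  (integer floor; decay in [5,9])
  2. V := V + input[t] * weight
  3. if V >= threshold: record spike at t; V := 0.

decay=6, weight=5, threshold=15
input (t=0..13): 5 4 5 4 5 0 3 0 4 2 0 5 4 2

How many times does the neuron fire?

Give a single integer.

Answer: 9

Derivation:
t=0: input=5 -> V=0 FIRE
t=1: input=4 -> V=0 FIRE
t=2: input=5 -> V=0 FIRE
t=3: input=4 -> V=0 FIRE
t=4: input=5 -> V=0 FIRE
t=5: input=0 -> V=0
t=6: input=3 -> V=0 FIRE
t=7: input=0 -> V=0
t=8: input=4 -> V=0 FIRE
t=9: input=2 -> V=10
t=10: input=0 -> V=6
t=11: input=5 -> V=0 FIRE
t=12: input=4 -> V=0 FIRE
t=13: input=2 -> V=10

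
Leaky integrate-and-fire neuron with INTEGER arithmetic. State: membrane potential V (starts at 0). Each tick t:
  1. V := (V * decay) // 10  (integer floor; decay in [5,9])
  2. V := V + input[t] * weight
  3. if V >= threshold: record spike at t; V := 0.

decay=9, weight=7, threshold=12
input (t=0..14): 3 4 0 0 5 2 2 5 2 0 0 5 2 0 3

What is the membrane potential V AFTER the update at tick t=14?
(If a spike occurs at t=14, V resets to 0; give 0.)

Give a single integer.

Answer: 0

Derivation:
t=0: input=3 -> V=0 FIRE
t=1: input=4 -> V=0 FIRE
t=2: input=0 -> V=0
t=3: input=0 -> V=0
t=4: input=5 -> V=0 FIRE
t=5: input=2 -> V=0 FIRE
t=6: input=2 -> V=0 FIRE
t=7: input=5 -> V=0 FIRE
t=8: input=2 -> V=0 FIRE
t=9: input=0 -> V=0
t=10: input=0 -> V=0
t=11: input=5 -> V=0 FIRE
t=12: input=2 -> V=0 FIRE
t=13: input=0 -> V=0
t=14: input=3 -> V=0 FIRE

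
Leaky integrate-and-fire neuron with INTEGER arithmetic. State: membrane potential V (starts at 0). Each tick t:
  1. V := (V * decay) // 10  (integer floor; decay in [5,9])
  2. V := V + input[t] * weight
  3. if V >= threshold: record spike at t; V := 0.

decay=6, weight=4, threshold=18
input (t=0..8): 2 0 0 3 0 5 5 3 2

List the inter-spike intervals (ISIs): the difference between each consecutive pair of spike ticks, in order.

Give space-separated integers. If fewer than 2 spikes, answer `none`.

Answer: 1

Derivation:
t=0: input=2 -> V=8
t=1: input=0 -> V=4
t=2: input=0 -> V=2
t=3: input=3 -> V=13
t=4: input=0 -> V=7
t=5: input=5 -> V=0 FIRE
t=6: input=5 -> V=0 FIRE
t=7: input=3 -> V=12
t=8: input=2 -> V=15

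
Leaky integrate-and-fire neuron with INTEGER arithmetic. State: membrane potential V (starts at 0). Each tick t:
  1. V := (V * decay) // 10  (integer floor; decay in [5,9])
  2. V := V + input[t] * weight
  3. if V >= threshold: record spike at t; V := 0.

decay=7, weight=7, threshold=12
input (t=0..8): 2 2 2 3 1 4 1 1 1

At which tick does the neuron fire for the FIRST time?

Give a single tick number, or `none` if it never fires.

t=0: input=2 -> V=0 FIRE
t=1: input=2 -> V=0 FIRE
t=2: input=2 -> V=0 FIRE
t=3: input=3 -> V=0 FIRE
t=4: input=1 -> V=7
t=5: input=4 -> V=0 FIRE
t=6: input=1 -> V=7
t=7: input=1 -> V=11
t=8: input=1 -> V=0 FIRE

Answer: 0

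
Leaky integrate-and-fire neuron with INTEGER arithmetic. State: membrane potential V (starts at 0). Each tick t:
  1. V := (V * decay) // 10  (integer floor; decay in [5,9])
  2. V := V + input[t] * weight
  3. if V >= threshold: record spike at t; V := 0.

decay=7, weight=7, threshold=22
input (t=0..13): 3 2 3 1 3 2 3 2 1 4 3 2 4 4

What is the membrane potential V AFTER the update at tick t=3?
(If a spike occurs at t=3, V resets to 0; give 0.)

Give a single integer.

t=0: input=3 -> V=21
t=1: input=2 -> V=0 FIRE
t=2: input=3 -> V=21
t=3: input=1 -> V=21
t=4: input=3 -> V=0 FIRE
t=5: input=2 -> V=14
t=6: input=3 -> V=0 FIRE
t=7: input=2 -> V=14
t=8: input=1 -> V=16
t=9: input=4 -> V=0 FIRE
t=10: input=3 -> V=21
t=11: input=2 -> V=0 FIRE
t=12: input=4 -> V=0 FIRE
t=13: input=4 -> V=0 FIRE

Answer: 21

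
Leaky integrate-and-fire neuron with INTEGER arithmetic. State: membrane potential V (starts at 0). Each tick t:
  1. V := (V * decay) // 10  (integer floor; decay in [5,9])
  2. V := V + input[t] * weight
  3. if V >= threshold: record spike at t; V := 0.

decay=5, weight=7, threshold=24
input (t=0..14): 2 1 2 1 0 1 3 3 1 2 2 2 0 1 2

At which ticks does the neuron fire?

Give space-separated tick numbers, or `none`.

t=0: input=2 -> V=14
t=1: input=1 -> V=14
t=2: input=2 -> V=21
t=3: input=1 -> V=17
t=4: input=0 -> V=8
t=5: input=1 -> V=11
t=6: input=3 -> V=0 FIRE
t=7: input=3 -> V=21
t=8: input=1 -> V=17
t=9: input=2 -> V=22
t=10: input=2 -> V=0 FIRE
t=11: input=2 -> V=14
t=12: input=0 -> V=7
t=13: input=1 -> V=10
t=14: input=2 -> V=19

Answer: 6 10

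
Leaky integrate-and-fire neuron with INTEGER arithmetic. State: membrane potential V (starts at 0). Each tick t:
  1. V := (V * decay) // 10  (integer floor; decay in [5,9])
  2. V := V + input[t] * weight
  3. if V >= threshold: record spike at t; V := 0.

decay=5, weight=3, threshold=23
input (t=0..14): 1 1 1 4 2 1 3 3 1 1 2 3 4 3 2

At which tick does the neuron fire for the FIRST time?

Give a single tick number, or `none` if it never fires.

Answer: none

Derivation:
t=0: input=1 -> V=3
t=1: input=1 -> V=4
t=2: input=1 -> V=5
t=3: input=4 -> V=14
t=4: input=2 -> V=13
t=5: input=1 -> V=9
t=6: input=3 -> V=13
t=7: input=3 -> V=15
t=8: input=1 -> V=10
t=9: input=1 -> V=8
t=10: input=2 -> V=10
t=11: input=3 -> V=14
t=12: input=4 -> V=19
t=13: input=3 -> V=18
t=14: input=2 -> V=15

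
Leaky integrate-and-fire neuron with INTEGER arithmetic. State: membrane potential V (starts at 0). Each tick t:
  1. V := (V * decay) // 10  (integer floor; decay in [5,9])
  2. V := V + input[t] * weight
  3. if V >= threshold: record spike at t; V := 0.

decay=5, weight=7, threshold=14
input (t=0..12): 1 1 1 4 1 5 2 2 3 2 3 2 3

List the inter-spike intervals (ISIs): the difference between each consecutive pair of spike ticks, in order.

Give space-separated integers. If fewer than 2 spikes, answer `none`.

Answer: 2 1 1 1 1 1 1 1

Derivation:
t=0: input=1 -> V=7
t=1: input=1 -> V=10
t=2: input=1 -> V=12
t=3: input=4 -> V=0 FIRE
t=4: input=1 -> V=7
t=5: input=5 -> V=0 FIRE
t=6: input=2 -> V=0 FIRE
t=7: input=2 -> V=0 FIRE
t=8: input=3 -> V=0 FIRE
t=9: input=2 -> V=0 FIRE
t=10: input=3 -> V=0 FIRE
t=11: input=2 -> V=0 FIRE
t=12: input=3 -> V=0 FIRE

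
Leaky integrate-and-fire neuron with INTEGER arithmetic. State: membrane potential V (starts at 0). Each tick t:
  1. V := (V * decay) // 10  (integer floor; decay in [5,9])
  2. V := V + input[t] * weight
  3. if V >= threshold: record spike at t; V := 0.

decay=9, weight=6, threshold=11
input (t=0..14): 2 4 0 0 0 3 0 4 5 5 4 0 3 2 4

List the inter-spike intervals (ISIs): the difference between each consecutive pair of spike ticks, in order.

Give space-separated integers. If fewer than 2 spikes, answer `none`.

t=0: input=2 -> V=0 FIRE
t=1: input=4 -> V=0 FIRE
t=2: input=0 -> V=0
t=3: input=0 -> V=0
t=4: input=0 -> V=0
t=5: input=3 -> V=0 FIRE
t=6: input=0 -> V=0
t=7: input=4 -> V=0 FIRE
t=8: input=5 -> V=0 FIRE
t=9: input=5 -> V=0 FIRE
t=10: input=4 -> V=0 FIRE
t=11: input=0 -> V=0
t=12: input=3 -> V=0 FIRE
t=13: input=2 -> V=0 FIRE
t=14: input=4 -> V=0 FIRE

Answer: 1 4 2 1 1 1 2 1 1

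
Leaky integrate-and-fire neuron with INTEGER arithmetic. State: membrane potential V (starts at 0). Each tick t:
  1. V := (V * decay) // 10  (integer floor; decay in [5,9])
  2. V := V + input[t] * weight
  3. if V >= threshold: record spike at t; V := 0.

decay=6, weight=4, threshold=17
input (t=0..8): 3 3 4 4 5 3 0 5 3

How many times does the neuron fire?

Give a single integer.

Answer: 4

Derivation:
t=0: input=3 -> V=12
t=1: input=3 -> V=0 FIRE
t=2: input=4 -> V=16
t=3: input=4 -> V=0 FIRE
t=4: input=5 -> V=0 FIRE
t=5: input=3 -> V=12
t=6: input=0 -> V=7
t=7: input=5 -> V=0 FIRE
t=8: input=3 -> V=12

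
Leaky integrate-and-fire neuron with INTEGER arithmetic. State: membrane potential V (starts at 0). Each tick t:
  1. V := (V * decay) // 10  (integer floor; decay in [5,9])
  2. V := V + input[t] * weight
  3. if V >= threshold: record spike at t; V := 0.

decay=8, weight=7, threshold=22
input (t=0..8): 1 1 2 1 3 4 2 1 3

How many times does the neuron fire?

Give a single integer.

t=0: input=1 -> V=7
t=1: input=1 -> V=12
t=2: input=2 -> V=0 FIRE
t=3: input=1 -> V=7
t=4: input=3 -> V=0 FIRE
t=5: input=4 -> V=0 FIRE
t=6: input=2 -> V=14
t=7: input=1 -> V=18
t=8: input=3 -> V=0 FIRE

Answer: 4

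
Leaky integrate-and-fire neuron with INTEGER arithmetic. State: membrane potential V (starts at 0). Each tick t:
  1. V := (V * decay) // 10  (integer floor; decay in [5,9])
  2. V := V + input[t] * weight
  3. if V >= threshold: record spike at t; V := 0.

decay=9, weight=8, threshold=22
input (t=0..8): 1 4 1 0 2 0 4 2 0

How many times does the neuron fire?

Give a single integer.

t=0: input=1 -> V=8
t=1: input=4 -> V=0 FIRE
t=2: input=1 -> V=8
t=3: input=0 -> V=7
t=4: input=2 -> V=0 FIRE
t=5: input=0 -> V=0
t=6: input=4 -> V=0 FIRE
t=7: input=2 -> V=16
t=8: input=0 -> V=14

Answer: 3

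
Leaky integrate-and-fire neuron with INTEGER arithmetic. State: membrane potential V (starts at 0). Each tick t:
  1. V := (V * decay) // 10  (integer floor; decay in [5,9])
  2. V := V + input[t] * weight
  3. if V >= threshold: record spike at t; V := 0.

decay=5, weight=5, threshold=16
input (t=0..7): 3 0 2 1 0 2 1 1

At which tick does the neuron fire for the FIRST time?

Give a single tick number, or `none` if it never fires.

Answer: none

Derivation:
t=0: input=3 -> V=15
t=1: input=0 -> V=7
t=2: input=2 -> V=13
t=3: input=1 -> V=11
t=4: input=0 -> V=5
t=5: input=2 -> V=12
t=6: input=1 -> V=11
t=7: input=1 -> V=10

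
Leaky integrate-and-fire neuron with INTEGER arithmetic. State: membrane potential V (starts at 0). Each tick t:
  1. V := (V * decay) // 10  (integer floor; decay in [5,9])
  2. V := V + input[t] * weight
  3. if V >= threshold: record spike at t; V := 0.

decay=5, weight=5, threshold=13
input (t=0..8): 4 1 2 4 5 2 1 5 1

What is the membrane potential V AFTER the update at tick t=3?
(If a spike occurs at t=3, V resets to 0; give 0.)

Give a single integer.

t=0: input=4 -> V=0 FIRE
t=1: input=1 -> V=5
t=2: input=2 -> V=12
t=3: input=4 -> V=0 FIRE
t=4: input=5 -> V=0 FIRE
t=5: input=2 -> V=10
t=6: input=1 -> V=10
t=7: input=5 -> V=0 FIRE
t=8: input=1 -> V=5

Answer: 0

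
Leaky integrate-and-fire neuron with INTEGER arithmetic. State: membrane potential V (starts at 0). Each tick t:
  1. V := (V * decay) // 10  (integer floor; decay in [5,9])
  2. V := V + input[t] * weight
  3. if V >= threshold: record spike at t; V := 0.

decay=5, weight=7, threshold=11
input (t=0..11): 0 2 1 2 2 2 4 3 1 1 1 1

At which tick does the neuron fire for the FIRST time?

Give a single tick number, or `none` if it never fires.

t=0: input=0 -> V=0
t=1: input=2 -> V=0 FIRE
t=2: input=1 -> V=7
t=3: input=2 -> V=0 FIRE
t=4: input=2 -> V=0 FIRE
t=5: input=2 -> V=0 FIRE
t=6: input=4 -> V=0 FIRE
t=7: input=3 -> V=0 FIRE
t=8: input=1 -> V=7
t=9: input=1 -> V=10
t=10: input=1 -> V=0 FIRE
t=11: input=1 -> V=7

Answer: 1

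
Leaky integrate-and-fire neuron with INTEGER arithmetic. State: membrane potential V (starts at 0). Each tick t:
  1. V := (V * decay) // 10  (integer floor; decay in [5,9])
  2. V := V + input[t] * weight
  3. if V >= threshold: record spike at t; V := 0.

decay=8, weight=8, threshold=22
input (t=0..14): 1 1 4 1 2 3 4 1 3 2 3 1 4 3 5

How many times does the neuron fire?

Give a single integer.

t=0: input=1 -> V=8
t=1: input=1 -> V=14
t=2: input=4 -> V=0 FIRE
t=3: input=1 -> V=8
t=4: input=2 -> V=0 FIRE
t=5: input=3 -> V=0 FIRE
t=6: input=4 -> V=0 FIRE
t=7: input=1 -> V=8
t=8: input=3 -> V=0 FIRE
t=9: input=2 -> V=16
t=10: input=3 -> V=0 FIRE
t=11: input=1 -> V=8
t=12: input=4 -> V=0 FIRE
t=13: input=3 -> V=0 FIRE
t=14: input=5 -> V=0 FIRE

Answer: 9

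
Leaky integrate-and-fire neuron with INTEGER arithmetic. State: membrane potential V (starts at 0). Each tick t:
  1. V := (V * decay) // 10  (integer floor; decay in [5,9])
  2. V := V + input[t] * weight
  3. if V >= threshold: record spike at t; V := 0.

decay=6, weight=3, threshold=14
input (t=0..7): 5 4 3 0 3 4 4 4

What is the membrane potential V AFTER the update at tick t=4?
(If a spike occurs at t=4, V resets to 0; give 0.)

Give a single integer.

Answer: 9

Derivation:
t=0: input=5 -> V=0 FIRE
t=1: input=4 -> V=12
t=2: input=3 -> V=0 FIRE
t=3: input=0 -> V=0
t=4: input=3 -> V=9
t=5: input=4 -> V=0 FIRE
t=6: input=4 -> V=12
t=7: input=4 -> V=0 FIRE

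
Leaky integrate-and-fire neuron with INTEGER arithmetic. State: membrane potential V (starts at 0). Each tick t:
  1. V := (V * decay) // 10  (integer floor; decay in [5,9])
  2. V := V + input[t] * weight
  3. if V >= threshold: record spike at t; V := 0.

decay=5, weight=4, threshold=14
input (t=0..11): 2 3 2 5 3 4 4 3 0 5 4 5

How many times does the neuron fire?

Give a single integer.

t=0: input=2 -> V=8
t=1: input=3 -> V=0 FIRE
t=2: input=2 -> V=8
t=3: input=5 -> V=0 FIRE
t=4: input=3 -> V=12
t=5: input=4 -> V=0 FIRE
t=6: input=4 -> V=0 FIRE
t=7: input=3 -> V=12
t=8: input=0 -> V=6
t=9: input=5 -> V=0 FIRE
t=10: input=4 -> V=0 FIRE
t=11: input=5 -> V=0 FIRE

Answer: 7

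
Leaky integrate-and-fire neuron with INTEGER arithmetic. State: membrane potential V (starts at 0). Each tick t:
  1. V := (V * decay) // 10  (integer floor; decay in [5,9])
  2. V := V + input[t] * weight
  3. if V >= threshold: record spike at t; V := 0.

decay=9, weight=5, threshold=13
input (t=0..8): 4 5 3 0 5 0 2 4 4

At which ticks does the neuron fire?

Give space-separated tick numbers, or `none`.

Answer: 0 1 2 4 7 8

Derivation:
t=0: input=4 -> V=0 FIRE
t=1: input=5 -> V=0 FIRE
t=2: input=3 -> V=0 FIRE
t=3: input=0 -> V=0
t=4: input=5 -> V=0 FIRE
t=5: input=0 -> V=0
t=6: input=2 -> V=10
t=7: input=4 -> V=0 FIRE
t=8: input=4 -> V=0 FIRE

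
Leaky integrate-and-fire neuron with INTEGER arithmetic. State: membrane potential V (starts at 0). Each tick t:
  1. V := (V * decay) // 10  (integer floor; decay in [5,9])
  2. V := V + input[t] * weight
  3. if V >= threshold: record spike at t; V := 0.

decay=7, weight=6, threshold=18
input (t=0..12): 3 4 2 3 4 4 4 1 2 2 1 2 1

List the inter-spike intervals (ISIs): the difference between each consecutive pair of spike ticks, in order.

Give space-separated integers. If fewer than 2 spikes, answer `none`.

t=0: input=3 -> V=0 FIRE
t=1: input=4 -> V=0 FIRE
t=2: input=2 -> V=12
t=3: input=3 -> V=0 FIRE
t=4: input=4 -> V=0 FIRE
t=5: input=4 -> V=0 FIRE
t=6: input=4 -> V=0 FIRE
t=7: input=1 -> V=6
t=8: input=2 -> V=16
t=9: input=2 -> V=0 FIRE
t=10: input=1 -> V=6
t=11: input=2 -> V=16
t=12: input=1 -> V=17

Answer: 1 2 1 1 1 3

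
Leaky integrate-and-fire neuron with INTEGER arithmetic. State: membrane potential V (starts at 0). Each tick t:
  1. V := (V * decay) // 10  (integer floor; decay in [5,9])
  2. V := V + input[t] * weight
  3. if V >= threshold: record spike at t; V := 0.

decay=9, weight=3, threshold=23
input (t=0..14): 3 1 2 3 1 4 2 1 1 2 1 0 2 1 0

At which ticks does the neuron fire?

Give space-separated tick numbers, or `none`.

t=0: input=3 -> V=9
t=1: input=1 -> V=11
t=2: input=2 -> V=15
t=3: input=3 -> V=22
t=4: input=1 -> V=22
t=5: input=4 -> V=0 FIRE
t=6: input=2 -> V=6
t=7: input=1 -> V=8
t=8: input=1 -> V=10
t=9: input=2 -> V=15
t=10: input=1 -> V=16
t=11: input=0 -> V=14
t=12: input=2 -> V=18
t=13: input=1 -> V=19
t=14: input=0 -> V=17

Answer: 5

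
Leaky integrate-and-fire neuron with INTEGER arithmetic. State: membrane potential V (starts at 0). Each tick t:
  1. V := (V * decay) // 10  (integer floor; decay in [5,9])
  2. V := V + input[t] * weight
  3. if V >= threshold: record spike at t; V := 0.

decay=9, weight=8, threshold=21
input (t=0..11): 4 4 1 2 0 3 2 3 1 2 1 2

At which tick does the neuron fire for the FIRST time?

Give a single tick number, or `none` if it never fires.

Answer: 0

Derivation:
t=0: input=4 -> V=0 FIRE
t=1: input=4 -> V=0 FIRE
t=2: input=1 -> V=8
t=3: input=2 -> V=0 FIRE
t=4: input=0 -> V=0
t=5: input=3 -> V=0 FIRE
t=6: input=2 -> V=16
t=7: input=3 -> V=0 FIRE
t=8: input=1 -> V=8
t=9: input=2 -> V=0 FIRE
t=10: input=1 -> V=8
t=11: input=2 -> V=0 FIRE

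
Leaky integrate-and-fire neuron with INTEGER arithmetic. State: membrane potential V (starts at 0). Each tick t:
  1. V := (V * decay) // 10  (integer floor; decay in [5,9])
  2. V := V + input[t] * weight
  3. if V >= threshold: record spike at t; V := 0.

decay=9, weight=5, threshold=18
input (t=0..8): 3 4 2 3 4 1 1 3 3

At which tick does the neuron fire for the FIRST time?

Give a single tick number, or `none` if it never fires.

t=0: input=3 -> V=15
t=1: input=4 -> V=0 FIRE
t=2: input=2 -> V=10
t=3: input=3 -> V=0 FIRE
t=4: input=4 -> V=0 FIRE
t=5: input=1 -> V=5
t=6: input=1 -> V=9
t=7: input=3 -> V=0 FIRE
t=8: input=3 -> V=15

Answer: 1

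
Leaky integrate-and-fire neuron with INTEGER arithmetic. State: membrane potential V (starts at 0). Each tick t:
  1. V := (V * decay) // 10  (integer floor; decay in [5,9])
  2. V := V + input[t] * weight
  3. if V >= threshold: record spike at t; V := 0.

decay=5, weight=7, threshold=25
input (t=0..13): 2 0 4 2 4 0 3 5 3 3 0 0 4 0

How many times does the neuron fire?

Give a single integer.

Answer: 5

Derivation:
t=0: input=2 -> V=14
t=1: input=0 -> V=7
t=2: input=4 -> V=0 FIRE
t=3: input=2 -> V=14
t=4: input=4 -> V=0 FIRE
t=5: input=0 -> V=0
t=6: input=3 -> V=21
t=7: input=5 -> V=0 FIRE
t=8: input=3 -> V=21
t=9: input=3 -> V=0 FIRE
t=10: input=0 -> V=0
t=11: input=0 -> V=0
t=12: input=4 -> V=0 FIRE
t=13: input=0 -> V=0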